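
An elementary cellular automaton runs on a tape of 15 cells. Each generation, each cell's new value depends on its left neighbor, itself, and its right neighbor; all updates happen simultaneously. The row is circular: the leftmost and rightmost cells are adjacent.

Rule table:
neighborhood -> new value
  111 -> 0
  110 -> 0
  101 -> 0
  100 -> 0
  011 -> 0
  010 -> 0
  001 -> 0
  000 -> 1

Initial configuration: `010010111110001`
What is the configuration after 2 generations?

111111111110001

generation 1: 000000000000100
generation 2: 111111111110001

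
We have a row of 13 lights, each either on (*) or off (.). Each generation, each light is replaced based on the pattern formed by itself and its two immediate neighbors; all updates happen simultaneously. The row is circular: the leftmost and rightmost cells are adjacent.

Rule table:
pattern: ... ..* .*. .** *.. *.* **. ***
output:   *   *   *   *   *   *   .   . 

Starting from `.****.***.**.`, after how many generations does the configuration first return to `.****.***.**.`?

26

**...**..**.*
..****.***.**
***...**..**.
*..****.***.*
.***...**..**
**..****.***.
*.***...**..*
.**..****.***
**.***...**..
*.**..****.**
.**.***...**.
**.**..****.*
..**.***...**
***.**..****.
*..**.***...*
.***.**..****
**..**.***...
*.***.**..***
.**..**.***..
**.***.**..**
..**..**.***.
***.***.**..*
...**..**.***
****.***.**..
*...**..**.**
.****.***.**.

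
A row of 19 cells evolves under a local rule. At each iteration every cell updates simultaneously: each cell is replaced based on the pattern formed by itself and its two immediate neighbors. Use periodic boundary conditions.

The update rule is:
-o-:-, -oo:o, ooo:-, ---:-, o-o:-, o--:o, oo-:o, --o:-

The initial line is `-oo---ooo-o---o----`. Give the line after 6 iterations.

-o---o-oo----o--o--

iteration 1: -ooo--o-o--o---o---
iteration 2: -o-oo----o--o---o--
iteration 3: ---ooo----o--o---o-
iteration 4: ---o-oo----o--o---o
iteration 5: o----ooo----o--o---
iteration 6: -o---o-oo----o--o--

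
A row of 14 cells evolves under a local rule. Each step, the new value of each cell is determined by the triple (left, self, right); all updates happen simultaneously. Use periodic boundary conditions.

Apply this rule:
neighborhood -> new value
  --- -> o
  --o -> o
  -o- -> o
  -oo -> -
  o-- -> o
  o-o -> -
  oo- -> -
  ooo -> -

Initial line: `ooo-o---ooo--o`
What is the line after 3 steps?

----oooo---oo-

----oooo---oo-
oooo----ooo--o
----oooo---oo-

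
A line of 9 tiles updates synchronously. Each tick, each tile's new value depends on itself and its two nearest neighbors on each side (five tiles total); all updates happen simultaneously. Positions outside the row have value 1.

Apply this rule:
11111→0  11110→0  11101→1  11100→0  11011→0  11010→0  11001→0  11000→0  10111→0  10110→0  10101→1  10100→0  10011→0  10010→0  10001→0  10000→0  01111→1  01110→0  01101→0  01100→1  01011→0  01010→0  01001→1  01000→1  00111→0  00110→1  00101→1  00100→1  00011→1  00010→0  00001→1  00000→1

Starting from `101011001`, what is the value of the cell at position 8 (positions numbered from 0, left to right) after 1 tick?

101001000
position 8 holds 0

0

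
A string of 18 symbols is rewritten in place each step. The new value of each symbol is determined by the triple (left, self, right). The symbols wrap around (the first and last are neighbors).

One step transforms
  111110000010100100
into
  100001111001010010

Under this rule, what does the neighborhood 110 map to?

At position 4 the neighborhood is 110; the next row has 0 there.

0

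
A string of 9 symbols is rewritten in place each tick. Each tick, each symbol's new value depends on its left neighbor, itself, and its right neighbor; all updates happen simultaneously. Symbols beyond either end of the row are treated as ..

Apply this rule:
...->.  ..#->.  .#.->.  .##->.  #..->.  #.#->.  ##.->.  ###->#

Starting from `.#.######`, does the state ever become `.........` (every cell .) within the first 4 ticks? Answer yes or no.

yes

....####.
.....##..
.........
all cells are . at tick 3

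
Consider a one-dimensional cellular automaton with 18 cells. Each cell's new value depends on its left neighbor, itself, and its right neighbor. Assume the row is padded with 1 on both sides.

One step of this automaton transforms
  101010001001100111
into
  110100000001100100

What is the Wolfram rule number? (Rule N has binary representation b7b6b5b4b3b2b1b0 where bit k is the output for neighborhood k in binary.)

104

position 16: 111 → 0  (bit 7 = 0)
position 0: 110 → 1  (bit 6 = 1)
position 1: 101 → 1  (bit 5 = 1)
position 5: 100 → 0  (bit 4 = 0)
position 11: 011 → 1  (bit 3 = 1)
position 2: 010 → 0  (bit 2 = 0)
position 7: 001 → 0  (bit 1 = 0)
position 6: 000 → 0  (bit 0 = 0)
bits b7..b0 = 01101000 = 104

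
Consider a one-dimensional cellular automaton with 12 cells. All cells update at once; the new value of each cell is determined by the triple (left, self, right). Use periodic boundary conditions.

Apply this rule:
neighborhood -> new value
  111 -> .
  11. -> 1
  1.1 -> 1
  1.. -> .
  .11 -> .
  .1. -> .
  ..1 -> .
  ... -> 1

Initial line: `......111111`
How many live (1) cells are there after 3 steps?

.1111......1
1...1.1111..
..1..1...1..
count of 1: 3

3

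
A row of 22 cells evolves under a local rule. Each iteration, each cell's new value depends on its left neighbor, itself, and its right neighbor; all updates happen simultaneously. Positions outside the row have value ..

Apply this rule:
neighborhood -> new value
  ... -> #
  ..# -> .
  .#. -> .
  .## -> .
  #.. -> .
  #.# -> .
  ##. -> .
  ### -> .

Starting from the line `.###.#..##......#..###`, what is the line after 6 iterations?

##########......######

...........####.......
##########......######
...........####.......  (repeats iteration 1; period 2)
iteration 6: ##########......######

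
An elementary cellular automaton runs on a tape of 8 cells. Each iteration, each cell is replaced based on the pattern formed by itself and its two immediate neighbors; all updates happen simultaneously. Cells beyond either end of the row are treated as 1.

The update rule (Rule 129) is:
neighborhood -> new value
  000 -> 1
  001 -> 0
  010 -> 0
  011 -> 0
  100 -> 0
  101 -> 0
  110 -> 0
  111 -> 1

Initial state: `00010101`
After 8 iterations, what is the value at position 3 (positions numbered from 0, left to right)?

01000000
00011110
01001100
00000000
01111110
00111100
00011000
01000010
position 3 holds 0

0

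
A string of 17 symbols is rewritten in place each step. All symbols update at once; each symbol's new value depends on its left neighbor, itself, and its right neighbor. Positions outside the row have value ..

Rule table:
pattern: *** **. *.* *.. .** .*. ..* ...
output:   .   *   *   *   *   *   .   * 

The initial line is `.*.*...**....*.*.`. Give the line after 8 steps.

.*.***...****.*.*

.*****.*****.****
.*...***...***..*
.***.*.***.*.**.*
.*.*****.********
.***...***......*
.*.***.*.******.*
.***.*****....***
.*.***...****.*.*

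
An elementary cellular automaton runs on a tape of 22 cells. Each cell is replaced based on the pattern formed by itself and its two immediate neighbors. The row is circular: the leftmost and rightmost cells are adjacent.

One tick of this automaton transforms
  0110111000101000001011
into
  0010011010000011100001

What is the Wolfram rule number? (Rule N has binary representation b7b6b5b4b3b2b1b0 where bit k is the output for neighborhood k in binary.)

193

position 5: 111 → 1  (bit 7 = 1)
position 2: 110 → 1  (bit 6 = 1)
position 0: 101 → 0  (bit 5 = 0)
position 7: 100 → 0  (bit 4 = 0)
position 1: 011 → 0  (bit 3 = 0)
position 10: 010 → 0  (bit 2 = 0)
position 9: 001 → 0  (bit 1 = 0)
position 8: 000 → 1  (bit 0 = 1)
bits b7..b0 = 11000001 = 193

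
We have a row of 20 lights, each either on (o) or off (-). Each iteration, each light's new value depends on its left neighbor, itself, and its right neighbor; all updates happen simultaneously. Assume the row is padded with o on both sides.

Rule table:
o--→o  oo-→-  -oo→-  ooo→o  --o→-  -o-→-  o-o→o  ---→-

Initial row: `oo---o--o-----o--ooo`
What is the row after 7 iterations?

o-o---o--o-----o--oo
-o-o---o--o-----o--o
o-o-o---o--o-----o--
-o-o-o---o--o-----o-
o-o-o-o---o--o-----o
-o-o-o-o---o--o-----
o-o-o-o-o---o--o----

o-o-o-o-o---o--o----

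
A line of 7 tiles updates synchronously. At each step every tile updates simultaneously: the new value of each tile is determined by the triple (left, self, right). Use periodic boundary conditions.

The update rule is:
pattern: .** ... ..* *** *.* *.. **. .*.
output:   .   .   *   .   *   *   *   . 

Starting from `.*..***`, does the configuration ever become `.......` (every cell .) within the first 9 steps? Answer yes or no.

*.**..*
**.***.
.**..**
*.***.*
**..**.
.***.**
*..**.*
***.**.
..**.**
step 9 is ..**.**, still not uniform .

no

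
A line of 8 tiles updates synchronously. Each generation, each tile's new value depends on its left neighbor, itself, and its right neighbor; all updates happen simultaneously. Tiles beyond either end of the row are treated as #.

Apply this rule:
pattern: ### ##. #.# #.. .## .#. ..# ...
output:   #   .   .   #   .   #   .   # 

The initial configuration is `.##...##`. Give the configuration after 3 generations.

#.##.##.

generation 1: ...##..#
generation 2: ##...#..
generation 3: #.##.##.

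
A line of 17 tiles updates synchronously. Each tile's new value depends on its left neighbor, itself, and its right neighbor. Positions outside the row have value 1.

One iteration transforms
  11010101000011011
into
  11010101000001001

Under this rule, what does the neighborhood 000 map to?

0

At position 9 the neighborhood is 000; the next row has 0 there.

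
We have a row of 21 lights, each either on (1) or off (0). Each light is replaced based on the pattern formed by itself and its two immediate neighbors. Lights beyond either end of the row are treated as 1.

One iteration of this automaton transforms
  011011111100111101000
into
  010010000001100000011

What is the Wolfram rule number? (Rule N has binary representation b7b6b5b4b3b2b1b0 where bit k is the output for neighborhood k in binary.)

11

position 5: 111 → 0  (bit 7 = 0)
position 2: 110 → 0  (bit 6 = 0)
position 0: 101 → 0  (bit 5 = 0)
position 10: 100 → 0  (bit 4 = 0)
position 1: 011 → 1  (bit 3 = 1)
position 17: 010 → 0  (bit 2 = 0)
position 11: 001 → 1  (bit 1 = 1)
position 19: 000 → 1  (bit 0 = 1)
bits b7..b0 = 00001011 = 11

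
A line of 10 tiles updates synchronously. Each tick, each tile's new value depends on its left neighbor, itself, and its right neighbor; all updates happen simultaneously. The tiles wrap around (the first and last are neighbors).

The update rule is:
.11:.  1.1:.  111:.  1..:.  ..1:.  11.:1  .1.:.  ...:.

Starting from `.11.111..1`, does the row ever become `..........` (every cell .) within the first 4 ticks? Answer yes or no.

..1...1...
..........
all cells are . at tick 2

yes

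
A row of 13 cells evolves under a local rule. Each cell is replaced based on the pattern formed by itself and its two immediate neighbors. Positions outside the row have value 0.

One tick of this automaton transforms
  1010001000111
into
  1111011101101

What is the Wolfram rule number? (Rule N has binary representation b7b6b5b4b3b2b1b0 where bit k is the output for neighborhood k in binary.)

position 11: 111 → 0  (bit 7 = 0)
position 12: 110 → 1  (bit 6 = 1)
position 1: 101 → 1  (bit 5 = 1)
position 3: 100 → 1  (bit 4 = 1)
position 10: 011 → 1  (bit 3 = 1)
position 0: 010 → 1  (bit 2 = 1)
position 5: 001 → 1  (bit 1 = 1)
position 4: 000 → 0  (bit 0 = 0)
bits b7..b0 = 01111110 = 126

126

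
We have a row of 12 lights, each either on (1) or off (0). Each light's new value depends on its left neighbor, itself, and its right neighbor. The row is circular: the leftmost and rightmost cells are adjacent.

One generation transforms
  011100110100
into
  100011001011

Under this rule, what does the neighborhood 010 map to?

0

At position 9 the neighborhood is 010; the next row has 0 there.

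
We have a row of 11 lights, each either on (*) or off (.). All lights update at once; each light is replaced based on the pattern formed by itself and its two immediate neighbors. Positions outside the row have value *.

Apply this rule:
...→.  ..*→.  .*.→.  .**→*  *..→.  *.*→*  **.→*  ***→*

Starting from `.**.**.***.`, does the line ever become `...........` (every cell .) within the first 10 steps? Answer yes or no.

no

***********
***********  (fixed point — unchanged through step 10)
step 10 is ***********, still not uniform .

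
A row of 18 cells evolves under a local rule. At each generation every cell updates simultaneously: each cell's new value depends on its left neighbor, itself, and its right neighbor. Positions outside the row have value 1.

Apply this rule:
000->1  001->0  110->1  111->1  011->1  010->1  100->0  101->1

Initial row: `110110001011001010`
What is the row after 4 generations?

111111111111001111

generation 1: 111110101111001111
generation 2: 111111111111001111
generation 3: 111111111111001111  (fixed point — unchanged through generation 4)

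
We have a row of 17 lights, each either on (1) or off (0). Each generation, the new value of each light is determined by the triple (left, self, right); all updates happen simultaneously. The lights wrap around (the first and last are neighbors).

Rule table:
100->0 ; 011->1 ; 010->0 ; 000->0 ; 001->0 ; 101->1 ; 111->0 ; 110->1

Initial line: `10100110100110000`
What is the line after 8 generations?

00000000000110000

01000111000110000
00000101000110000
00000010000110000
00000000000110000
00000000000110000  (fixed point — unchanged through generation 8)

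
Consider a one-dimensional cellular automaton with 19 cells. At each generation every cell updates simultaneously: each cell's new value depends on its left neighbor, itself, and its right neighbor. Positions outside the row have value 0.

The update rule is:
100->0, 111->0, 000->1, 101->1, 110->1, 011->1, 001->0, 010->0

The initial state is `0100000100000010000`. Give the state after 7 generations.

generation 1: 0001110001111000111
generation 2: 1101010101001010101
generation 3: 1110101010000101010
generation 4: 1011010100110010100
generation 5: 0111101000110001001
generation 6: 0100110010110100000
generation 7: 0000110001111001111

0000110001111001111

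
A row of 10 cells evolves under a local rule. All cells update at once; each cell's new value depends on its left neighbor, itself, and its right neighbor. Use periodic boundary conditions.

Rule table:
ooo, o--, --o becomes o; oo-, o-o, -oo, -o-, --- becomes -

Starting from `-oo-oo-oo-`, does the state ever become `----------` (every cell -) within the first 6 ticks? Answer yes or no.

no

o--------o
-o------o-
o-o----o-o
---o--o---
--o-oo-o--
-o------o-
tick 6 is -o------o-, still not uniform -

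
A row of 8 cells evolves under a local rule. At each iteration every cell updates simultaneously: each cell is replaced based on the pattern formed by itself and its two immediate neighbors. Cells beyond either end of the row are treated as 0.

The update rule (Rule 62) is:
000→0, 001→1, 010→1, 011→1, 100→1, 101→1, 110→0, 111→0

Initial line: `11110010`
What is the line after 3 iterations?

10001111
11011000
10110100

10110100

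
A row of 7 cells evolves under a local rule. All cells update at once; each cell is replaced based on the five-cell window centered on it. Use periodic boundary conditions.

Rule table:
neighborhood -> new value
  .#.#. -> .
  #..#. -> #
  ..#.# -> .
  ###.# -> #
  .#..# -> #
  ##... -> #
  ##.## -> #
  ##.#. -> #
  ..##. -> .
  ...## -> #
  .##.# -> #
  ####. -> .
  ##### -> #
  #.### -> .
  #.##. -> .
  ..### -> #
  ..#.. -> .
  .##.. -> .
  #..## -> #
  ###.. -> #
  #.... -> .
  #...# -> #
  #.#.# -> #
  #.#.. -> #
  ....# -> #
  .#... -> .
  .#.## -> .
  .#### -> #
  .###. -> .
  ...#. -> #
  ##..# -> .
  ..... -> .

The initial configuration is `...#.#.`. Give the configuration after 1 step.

.##..#.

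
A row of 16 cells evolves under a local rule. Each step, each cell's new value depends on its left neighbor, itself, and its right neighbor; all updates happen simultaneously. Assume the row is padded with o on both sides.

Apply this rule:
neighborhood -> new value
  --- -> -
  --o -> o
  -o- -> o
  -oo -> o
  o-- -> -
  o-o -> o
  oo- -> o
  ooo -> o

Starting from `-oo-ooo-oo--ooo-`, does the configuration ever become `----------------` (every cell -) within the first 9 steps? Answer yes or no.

step 1: oooooooooo-ooooo
step 2: oooooooooooooooo
step 3: oooooooooooooooo  (fixed point — unchanged through step 9)
step 9 is oooooooooooooooo, still not uniform -

no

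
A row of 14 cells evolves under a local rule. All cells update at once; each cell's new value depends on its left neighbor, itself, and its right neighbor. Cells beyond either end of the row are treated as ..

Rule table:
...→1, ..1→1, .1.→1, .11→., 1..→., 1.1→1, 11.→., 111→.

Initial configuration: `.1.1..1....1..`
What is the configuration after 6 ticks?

1111.11.1111.1
....1..1....11
11111.11.111..
.....1..1....1
111111.11.1111
......1..1....

......1..1....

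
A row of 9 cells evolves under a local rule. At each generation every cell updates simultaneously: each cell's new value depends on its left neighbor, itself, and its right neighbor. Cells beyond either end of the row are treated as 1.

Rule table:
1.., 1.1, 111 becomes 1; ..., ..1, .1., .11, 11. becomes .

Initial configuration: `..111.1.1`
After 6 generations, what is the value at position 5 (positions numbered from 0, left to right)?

1

1..1.1.1.
.1..1.1.1
1.1..1.1.
.1.1..1.1
1.1.1..1.
.1.1.1..1
position 5 holds 1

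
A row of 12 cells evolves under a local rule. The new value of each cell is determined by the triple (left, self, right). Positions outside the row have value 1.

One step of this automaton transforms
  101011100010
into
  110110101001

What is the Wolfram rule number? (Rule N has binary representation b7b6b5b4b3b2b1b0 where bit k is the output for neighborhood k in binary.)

position 5: 111 → 0  (bit 7 = 0)
position 0: 110 → 1  (bit 6 = 1)
position 1: 101 → 1  (bit 5 = 1)
position 7: 100 → 0  (bit 4 = 0)
position 4: 011 → 1  (bit 3 = 1)
position 2: 010 → 0  (bit 2 = 0)
position 9: 001 → 0  (bit 1 = 0)
position 8: 000 → 1  (bit 0 = 1)
bits b7..b0 = 01101001 = 105

105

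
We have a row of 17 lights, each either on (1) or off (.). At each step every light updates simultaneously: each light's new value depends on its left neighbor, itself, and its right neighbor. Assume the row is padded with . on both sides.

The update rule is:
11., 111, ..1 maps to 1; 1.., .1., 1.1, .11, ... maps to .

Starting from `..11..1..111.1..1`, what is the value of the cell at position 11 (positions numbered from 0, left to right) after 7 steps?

.

step 1: .1.1.1..1.11...1.
step 2: 1......1...1..1..
step 3: ......1...1..1...
step 4: .....1...1..1....
step 5: ....1...1..1.....
step 6: ...1...1..1......
step 7: ..1...1..1.......
position 11 holds .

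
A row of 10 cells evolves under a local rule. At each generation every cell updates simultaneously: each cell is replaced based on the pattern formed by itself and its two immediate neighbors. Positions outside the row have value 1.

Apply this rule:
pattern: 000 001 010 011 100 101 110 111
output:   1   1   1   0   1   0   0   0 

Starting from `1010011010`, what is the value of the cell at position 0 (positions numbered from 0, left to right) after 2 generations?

1

generation 1: 0011100010
generation 2: 1100011110
position 0 holds 1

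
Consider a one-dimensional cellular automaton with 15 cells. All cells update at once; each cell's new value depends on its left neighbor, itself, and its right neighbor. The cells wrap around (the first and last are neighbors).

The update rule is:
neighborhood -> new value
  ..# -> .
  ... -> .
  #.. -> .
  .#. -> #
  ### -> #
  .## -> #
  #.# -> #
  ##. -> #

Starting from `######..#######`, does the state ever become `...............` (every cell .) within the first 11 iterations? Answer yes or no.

iteration 1: ######..#######  (fixed point — unchanged through iteration 11)
iteration 11 is ######..#######, still not uniform .

no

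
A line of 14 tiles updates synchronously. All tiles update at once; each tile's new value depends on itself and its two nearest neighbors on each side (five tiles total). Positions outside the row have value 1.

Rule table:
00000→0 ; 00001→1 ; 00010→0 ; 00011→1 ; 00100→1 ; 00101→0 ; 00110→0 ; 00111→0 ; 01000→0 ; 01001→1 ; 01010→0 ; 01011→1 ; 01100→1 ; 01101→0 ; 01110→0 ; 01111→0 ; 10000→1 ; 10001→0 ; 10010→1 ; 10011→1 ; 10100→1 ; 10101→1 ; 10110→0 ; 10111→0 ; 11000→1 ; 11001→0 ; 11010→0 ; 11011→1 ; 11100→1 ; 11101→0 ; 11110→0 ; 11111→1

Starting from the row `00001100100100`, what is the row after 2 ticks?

11000110011111

11110101111111
11000110011111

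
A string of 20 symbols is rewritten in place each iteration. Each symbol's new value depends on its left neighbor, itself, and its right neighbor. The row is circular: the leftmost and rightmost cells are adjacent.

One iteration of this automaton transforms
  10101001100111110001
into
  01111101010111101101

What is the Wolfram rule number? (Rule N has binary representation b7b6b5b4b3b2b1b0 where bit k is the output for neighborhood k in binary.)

189

position 12: 111 → 1  (bit 7 = 1)
position 0: 110 → 0  (bit 6 = 0)
position 1: 101 → 1  (bit 5 = 1)
position 5: 100 → 1  (bit 4 = 1)
position 7: 011 → 1  (bit 3 = 1)
position 2: 010 → 1  (bit 2 = 1)
position 6: 001 → 0  (bit 1 = 0)
position 17: 000 → 1  (bit 0 = 1)
bits b7..b0 = 10111101 = 189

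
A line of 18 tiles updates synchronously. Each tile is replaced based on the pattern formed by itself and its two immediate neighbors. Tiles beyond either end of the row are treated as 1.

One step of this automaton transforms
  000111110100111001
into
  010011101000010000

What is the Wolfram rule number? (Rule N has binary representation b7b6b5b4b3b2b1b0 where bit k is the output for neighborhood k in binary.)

161

position 4: 111 → 1  (bit 7 = 1)
position 7: 110 → 0  (bit 6 = 0)
position 8: 101 → 1  (bit 5 = 1)
position 0: 100 → 0  (bit 4 = 0)
position 3: 011 → 0  (bit 3 = 0)
position 9: 010 → 0  (bit 2 = 0)
position 2: 001 → 0  (bit 1 = 0)
position 1: 000 → 1  (bit 0 = 1)
bits b7..b0 = 10100001 = 161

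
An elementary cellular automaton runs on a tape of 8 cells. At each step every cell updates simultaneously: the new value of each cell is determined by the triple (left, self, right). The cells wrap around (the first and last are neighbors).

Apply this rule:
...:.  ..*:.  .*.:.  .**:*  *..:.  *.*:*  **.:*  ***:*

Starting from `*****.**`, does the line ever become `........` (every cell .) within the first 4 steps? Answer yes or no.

no

step 1: ********
step 2: ********  (fixed point — unchanged through step 4)
step 4 is ********, still not uniform .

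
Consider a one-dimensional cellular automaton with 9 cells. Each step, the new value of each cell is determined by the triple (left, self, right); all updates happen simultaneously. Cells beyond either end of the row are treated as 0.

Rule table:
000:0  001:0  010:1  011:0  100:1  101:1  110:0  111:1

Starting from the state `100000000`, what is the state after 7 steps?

000000110

step 1: 110000000
step 2: 001000000
step 3: 001100000
step 4: 000010000
step 5: 000011000
step 6: 000000100
step 7: 000000110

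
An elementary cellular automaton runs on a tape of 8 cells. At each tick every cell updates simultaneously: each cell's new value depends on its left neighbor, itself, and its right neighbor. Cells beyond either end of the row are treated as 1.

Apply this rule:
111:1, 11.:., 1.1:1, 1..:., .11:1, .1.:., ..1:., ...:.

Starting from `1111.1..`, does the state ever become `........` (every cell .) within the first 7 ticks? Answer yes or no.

yes

tick 1: 111.1...
tick 2: 11.1....
tick 3: 1.1.....
tick 4: .1......
tick 5: 1.......
tick 6: ........
all cells are . at tick 6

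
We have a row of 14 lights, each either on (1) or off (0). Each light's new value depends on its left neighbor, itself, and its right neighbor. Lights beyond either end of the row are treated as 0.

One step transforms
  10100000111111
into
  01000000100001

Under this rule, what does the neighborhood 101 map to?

At position 1 the neighborhood is 101; the next row has 1 there.

1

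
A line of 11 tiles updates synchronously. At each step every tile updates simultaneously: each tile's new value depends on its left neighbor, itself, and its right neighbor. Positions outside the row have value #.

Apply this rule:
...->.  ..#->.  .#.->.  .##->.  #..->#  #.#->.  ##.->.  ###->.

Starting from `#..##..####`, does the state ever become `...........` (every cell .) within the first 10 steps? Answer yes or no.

no

.#...#.....
..#...#....
#..#...#...
.#..#...#..
..#..#...#.
#..#..#....
.#..#..#...
..#..#..#..
#..#..#..#.
.#..#..#...
step 10 is .#..#..#..., still not uniform .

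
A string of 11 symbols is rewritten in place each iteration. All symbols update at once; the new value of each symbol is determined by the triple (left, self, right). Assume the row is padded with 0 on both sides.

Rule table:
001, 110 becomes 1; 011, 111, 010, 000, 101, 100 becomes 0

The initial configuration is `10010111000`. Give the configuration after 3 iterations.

10000100000

00100001000
01000010000
10000100000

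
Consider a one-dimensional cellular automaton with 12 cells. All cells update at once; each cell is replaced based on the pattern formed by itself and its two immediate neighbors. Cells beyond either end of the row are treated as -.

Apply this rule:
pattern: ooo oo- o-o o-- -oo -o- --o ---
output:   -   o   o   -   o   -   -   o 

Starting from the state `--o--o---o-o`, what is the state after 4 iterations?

o------o--o-
--oooo------
o-o--o-ooooo
-o----oo---o

-o----oo---o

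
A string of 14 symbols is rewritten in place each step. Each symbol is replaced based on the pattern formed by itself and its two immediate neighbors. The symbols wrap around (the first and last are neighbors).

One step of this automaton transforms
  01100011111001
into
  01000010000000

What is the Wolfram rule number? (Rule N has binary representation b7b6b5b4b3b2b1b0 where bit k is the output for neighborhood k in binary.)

8

position 7: 111 → 0  (bit 7 = 0)
position 2: 110 → 0  (bit 6 = 0)
position 0: 101 → 0  (bit 5 = 0)
position 3: 100 → 0  (bit 4 = 0)
position 1: 011 → 1  (bit 3 = 1)
position 13: 010 → 0  (bit 2 = 0)
position 5: 001 → 0  (bit 1 = 0)
position 4: 000 → 0  (bit 0 = 0)
bits b7..b0 = 00001000 = 8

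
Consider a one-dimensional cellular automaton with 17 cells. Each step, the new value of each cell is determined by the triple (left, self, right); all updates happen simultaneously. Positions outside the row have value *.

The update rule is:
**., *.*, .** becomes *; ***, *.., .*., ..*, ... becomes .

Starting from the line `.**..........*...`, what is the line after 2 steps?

..*..............

step 1: ***..............
step 2: ..*..............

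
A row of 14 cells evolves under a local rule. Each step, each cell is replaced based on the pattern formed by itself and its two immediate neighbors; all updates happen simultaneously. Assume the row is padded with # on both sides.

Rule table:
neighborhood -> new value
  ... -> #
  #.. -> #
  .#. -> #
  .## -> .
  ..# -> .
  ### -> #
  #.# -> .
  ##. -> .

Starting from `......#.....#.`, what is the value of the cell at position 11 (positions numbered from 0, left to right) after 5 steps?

#####.#####.#.
####...###..#.
###.##..#.#.#.
##....#.#.#.#.
#.###.#.#.#.#.
position 11 holds .

.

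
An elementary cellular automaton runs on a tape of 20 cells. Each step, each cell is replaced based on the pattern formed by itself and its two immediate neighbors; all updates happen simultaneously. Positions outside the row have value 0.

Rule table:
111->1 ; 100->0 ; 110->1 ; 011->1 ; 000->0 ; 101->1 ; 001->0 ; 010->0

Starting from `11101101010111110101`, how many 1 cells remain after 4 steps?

11111110101111111010
11111111011111111100
11111111111111111100
11111111111111111100
count of 1: 18

18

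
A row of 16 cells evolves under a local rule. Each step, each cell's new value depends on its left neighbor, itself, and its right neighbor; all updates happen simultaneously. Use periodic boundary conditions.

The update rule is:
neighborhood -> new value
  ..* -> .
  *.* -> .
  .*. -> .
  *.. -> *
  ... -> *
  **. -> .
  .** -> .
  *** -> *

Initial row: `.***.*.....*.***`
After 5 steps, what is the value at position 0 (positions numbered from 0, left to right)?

*

step 1: ..*...****....*.
step 2: *..**..**.***..*
step 3: .*...*.....*.*..
step 4: ..**..****....**
step 5: *...*..**.***...
position 0 holds *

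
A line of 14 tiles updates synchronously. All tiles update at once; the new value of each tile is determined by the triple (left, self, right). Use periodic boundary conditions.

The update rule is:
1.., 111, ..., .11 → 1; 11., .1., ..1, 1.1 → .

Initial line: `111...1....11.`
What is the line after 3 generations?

.1.....1.11...

generation 1: 11.11..111.1..
generation 2: 1..1.1.11...1.
generation 3: .1.....1.11...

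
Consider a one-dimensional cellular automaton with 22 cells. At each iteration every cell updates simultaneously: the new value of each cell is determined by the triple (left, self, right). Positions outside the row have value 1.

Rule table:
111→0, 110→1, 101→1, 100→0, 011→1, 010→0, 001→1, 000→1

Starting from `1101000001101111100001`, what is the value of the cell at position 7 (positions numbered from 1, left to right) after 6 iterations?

0110011111111000101111
1110110000001011011000
0011110111110111111011
0110011100011100001110
1110110101110101111011
0011111011011011001110
position 7 holds 1

1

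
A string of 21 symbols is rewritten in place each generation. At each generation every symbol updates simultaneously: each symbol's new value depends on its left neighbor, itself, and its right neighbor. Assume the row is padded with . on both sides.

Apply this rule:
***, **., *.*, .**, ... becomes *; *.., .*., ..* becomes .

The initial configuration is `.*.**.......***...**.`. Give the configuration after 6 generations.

.*******************.

..***.*****.***.*.**.
*.**************.***.
.*******************.
.*******************.  (fixed point — unchanged through generation 6)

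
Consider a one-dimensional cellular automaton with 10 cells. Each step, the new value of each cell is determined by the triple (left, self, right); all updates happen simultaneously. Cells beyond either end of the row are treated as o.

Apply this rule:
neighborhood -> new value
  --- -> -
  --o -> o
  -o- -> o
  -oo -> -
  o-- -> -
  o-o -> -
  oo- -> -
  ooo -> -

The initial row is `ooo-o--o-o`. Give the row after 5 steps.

----o-oo--
---oo----o
--o-----o-
-oo----oo-
------o---

------o---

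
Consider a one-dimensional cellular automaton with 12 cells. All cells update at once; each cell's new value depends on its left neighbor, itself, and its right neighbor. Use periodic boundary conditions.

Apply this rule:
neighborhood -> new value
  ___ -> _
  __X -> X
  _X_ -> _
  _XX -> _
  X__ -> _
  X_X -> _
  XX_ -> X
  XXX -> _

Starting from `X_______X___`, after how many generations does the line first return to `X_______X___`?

12

generation 1: _______X___X
generation 2: ______X___X_
generation 3: _____X___X__
generation 4: ____X___X___
generation 5: ___X___X____
generation 6: __X___X_____
generation 7: _X___X______
generation 8: X___X_______
generation 9: ___X_______X
generation 10: __X_______X_
generation 11: _X_______X__
generation 12: X_______X___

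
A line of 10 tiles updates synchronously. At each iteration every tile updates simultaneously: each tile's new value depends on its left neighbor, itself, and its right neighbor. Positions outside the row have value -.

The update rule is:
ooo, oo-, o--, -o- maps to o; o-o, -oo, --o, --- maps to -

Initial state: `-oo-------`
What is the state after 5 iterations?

--oo------
---oo-----
----oo----
-----oo---
------oo--

------oo--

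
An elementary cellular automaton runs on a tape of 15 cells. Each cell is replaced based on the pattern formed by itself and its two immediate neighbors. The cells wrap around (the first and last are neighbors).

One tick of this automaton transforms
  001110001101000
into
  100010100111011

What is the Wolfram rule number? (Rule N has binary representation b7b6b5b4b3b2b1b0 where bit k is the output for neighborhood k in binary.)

position 3: 111 → 0  (bit 7 = 0)
position 4: 110 → 1  (bit 6 = 1)
position 10: 101 → 1  (bit 5 = 1)
position 5: 100 → 0  (bit 4 = 0)
position 2: 011 → 0  (bit 3 = 0)
position 11: 010 → 1  (bit 2 = 1)
position 1: 001 → 0  (bit 1 = 0)
position 0: 000 → 1  (bit 0 = 1)
bits b7..b0 = 01100101 = 101

101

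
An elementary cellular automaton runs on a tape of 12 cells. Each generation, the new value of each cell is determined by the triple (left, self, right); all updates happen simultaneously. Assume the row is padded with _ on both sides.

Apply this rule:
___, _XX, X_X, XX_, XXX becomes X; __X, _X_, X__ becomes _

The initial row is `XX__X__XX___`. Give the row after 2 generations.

generation 1: XX_____XX_XX
generation 2: XX_XXX_XXXXX

XX_XXX_XXXXX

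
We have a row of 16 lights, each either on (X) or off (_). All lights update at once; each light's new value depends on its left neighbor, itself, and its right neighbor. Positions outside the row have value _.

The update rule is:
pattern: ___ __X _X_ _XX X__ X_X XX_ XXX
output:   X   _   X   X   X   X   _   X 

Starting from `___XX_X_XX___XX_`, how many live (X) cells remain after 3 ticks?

13

tick 1: XX_X_XXXX_XX_X_X
tick 2: X_XXXXXX_XX_XXXX
tick 3: XXXXXXX_XX_XXXX_
count of X: 13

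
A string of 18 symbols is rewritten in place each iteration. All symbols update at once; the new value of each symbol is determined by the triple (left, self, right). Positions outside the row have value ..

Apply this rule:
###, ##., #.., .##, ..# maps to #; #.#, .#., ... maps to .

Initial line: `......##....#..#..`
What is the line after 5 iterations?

.....####..#.##.#.
....#######..##..#
...##############.
..################
.#################

.#################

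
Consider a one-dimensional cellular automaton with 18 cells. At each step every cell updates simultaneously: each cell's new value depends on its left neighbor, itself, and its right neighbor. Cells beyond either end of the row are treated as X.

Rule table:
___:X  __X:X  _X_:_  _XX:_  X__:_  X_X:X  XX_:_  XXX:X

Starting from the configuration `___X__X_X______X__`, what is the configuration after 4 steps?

_XX__X_X__XXXXX__X
X___X_X__X_XXX__X_
__XX_X__X_X_X__X_X
_X__X__X_X_X__X_X_

_X__X__X_X_X__X_X_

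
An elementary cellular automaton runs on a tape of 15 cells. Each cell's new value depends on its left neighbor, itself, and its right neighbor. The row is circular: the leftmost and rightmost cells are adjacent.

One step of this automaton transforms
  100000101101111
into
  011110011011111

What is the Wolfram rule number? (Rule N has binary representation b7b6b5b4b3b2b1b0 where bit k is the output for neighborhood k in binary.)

185

position 12: 111 → 1  (bit 7 = 1)
position 0: 110 → 0  (bit 6 = 0)
position 7: 101 → 1  (bit 5 = 1)
position 1: 100 → 1  (bit 4 = 1)
position 8: 011 → 1  (bit 3 = 1)
position 6: 010 → 0  (bit 2 = 0)
position 5: 001 → 0  (bit 1 = 0)
position 2: 000 → 1  (bit 0 = 1)
bits b7..b0 = 10111001 = 185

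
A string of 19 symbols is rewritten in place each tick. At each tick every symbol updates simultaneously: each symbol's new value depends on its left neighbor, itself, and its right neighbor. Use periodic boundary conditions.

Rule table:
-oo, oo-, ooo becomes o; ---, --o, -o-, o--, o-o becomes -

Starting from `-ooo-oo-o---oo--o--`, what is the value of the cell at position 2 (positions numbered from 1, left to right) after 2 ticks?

o

-ooo-oo-----oo-----
-ooo-oo-----oo-----
position 2 holds o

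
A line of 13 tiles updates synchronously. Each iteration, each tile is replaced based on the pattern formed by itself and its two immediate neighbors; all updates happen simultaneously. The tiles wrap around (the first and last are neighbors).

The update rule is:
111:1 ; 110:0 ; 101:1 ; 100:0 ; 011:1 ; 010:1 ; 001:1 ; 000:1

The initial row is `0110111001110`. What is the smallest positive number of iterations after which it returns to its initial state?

13

iteration 1: 1101110011100
iteration 2: 1011100111001
iteration 3: 0111001110011
iteration 4: 1110011100110
iteration 5: 1100111001101
iteration 6: 1001110011011
iteration 7: 0011100110111
iteration 8: 0111001101110
iteration 9: 1110011011100
iteration 10: 1100110111001
iteration 11: 1001101110011
iteration 12: 0011011100111
iteration 13: 0110111001110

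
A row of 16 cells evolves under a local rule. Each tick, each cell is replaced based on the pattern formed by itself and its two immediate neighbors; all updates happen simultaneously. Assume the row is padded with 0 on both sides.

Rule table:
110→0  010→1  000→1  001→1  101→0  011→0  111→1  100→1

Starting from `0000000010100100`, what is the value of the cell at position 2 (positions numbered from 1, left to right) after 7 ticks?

1

1111111110111111
0111111100011110
1011111011101101
1001110001000001
1110101111111111
0100100111111110
1111111011111101
position 2 holds 1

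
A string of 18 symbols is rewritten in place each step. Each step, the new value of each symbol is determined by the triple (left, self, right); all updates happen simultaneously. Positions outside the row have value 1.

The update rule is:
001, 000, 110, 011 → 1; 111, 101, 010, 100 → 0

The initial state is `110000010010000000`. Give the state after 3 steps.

step 1: 010111100100111111
step 2: 000100101001100000
step 3: 011001000011101111

011001000011101111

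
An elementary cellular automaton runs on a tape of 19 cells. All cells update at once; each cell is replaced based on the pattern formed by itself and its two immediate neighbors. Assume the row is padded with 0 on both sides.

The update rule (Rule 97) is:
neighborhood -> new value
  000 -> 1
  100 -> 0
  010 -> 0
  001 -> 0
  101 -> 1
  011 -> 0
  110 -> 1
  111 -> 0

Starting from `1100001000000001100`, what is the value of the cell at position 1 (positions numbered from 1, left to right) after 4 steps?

0

step 1: 0101100011111100101
step 2: 0010101000000100010
step 3: 1001010011110001000
step 4: 0000100000010100011
position 1 holds 0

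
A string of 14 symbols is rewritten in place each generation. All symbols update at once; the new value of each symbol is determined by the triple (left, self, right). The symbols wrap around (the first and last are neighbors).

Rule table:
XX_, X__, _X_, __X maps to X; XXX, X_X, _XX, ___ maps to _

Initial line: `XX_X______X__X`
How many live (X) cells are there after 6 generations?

7

generation 1: _X_XX____XXXX_
generation 2: XX__XX__X___XX
generation 3: _XXX_XXXXX_X__
generation 4: X__X_____X_XX_
generation 5: XXXXX___XX__X_
generation 6: ____XX_X_XXXX_
count of X: 7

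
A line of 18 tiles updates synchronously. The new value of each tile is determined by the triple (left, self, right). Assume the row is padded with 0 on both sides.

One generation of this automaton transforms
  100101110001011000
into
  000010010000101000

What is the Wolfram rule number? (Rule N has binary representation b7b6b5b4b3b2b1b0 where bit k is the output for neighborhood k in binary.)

position 6: 111 → 0  (bit 7 = 0)
position 7: 110 → 1  (bit 6 = 1)
position 4: 101 → 1  (bit 5 = 1)
position 1: 100 → 0  (bit 4 = 0)
position 5: 011 → 0  (bit 3 = 0)
position 0: 010 → 0  (bit 2 = 0)
position 2: 001 → 0  (bit 1 = 0)
position 9: 000 → 0  (bit 0 = 0)
bits b7..b0 = 01100000 = 96

96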